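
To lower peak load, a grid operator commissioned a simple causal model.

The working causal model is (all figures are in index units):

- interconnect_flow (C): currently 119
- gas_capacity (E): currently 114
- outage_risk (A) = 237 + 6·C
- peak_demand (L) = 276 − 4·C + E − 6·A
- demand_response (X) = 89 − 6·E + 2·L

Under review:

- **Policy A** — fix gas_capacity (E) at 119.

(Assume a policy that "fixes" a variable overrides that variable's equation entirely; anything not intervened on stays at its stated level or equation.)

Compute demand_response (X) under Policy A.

Policy A (E := 119):
  C = 119
  E = 119
  A = 237 + 6·119 = 951
  L = 276 − 4·119 + 119 − 6·951 = -5787
  X = 89 − 6·119 + 2·(-5787) = -12199

-12199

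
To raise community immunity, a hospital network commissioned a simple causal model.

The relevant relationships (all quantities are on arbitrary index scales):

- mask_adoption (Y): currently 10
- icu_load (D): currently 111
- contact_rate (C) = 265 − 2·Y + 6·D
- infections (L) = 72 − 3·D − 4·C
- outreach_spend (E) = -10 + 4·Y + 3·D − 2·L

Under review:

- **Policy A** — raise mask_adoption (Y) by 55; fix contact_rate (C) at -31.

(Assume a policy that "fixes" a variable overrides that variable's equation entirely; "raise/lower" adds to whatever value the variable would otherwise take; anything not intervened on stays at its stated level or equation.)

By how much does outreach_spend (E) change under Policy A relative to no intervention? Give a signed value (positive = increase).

Baseline:
  Y = 10
  D = 111
  C = 265 − 2·10 + 6·111 = 911
  L = 72 − 3·111 − 4·911 = -3905
  E = -10 + 4·10 + 3·111 − 2·(-3905) = 8173
Policy A (Y + 55, C := -31):
  Y = 10 + 55 = 65
  D = 111
  C = -31
  L = 72 − 3·111 − 4·(-31) = -137
  E = -10 + 4·65 + 3·111 − 2·(-137) = 857
Change in E: 857 − 8173 = -7316

-7316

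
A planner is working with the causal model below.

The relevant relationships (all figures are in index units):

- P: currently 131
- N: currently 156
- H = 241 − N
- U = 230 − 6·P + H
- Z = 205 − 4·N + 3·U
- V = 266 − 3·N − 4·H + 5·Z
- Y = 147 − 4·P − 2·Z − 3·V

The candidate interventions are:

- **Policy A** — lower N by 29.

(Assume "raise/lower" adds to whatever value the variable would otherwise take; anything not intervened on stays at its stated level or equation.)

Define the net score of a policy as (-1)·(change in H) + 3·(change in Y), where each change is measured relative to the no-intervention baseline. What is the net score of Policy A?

-10121

Baseline:
  P = 131
  N = 156
  H = 241 − 156 = 85
  U = 230 − 6·131 + 85 = -471
  Z = 205 − 4·156 + 3·(-471) = -1832
  V = 266 − 3·156 − 4·85 + 5·(-1832) = -9702
  Y = 147 − 4·131 − 2·(-1832) − 3·(-9702) = 32393
Policy A (N − 29):
  P = 131
  N = 156 − 29 = 127
  H = 241 − 127 = 114
  U = 230 − 6·131 + 114 = -442
  Z = 205 − 4·127 + 3·(-442) = -1629
  V = 266 − 3·127 − 4·114 + 5·(-1629) = -8716
  Y = 147 − 4·131 − 2·(-1629) − 3·(-8716) = 29029
ΔH = 114 − 85 = 29; ΔY = 29029 − 32393 = -3364
Score = (-1)·29 + 3·(-3364) = -10121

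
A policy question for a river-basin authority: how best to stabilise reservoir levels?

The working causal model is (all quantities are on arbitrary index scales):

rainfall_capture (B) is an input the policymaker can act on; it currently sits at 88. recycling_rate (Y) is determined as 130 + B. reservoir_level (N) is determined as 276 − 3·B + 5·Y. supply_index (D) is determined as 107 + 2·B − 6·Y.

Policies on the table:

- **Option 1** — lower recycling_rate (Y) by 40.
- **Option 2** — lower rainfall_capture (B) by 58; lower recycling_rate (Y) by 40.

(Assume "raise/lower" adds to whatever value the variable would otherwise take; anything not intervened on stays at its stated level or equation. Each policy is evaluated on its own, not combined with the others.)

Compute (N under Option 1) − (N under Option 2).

116

Option 1 (Y − 40):
  B = 88
  Y = 130 + 88 (−40 from intervention) = 178
  N = 276 − 3·88 + 5·178 = 902
Option 2 (B − 58, Y − 40):
  B = 88 − 58 = 30
  Y = 130 + 30 (−40 from intervention) = 120
  N = 276 − 3·30 + 5·120 = 786
N: 902 − 786 = 116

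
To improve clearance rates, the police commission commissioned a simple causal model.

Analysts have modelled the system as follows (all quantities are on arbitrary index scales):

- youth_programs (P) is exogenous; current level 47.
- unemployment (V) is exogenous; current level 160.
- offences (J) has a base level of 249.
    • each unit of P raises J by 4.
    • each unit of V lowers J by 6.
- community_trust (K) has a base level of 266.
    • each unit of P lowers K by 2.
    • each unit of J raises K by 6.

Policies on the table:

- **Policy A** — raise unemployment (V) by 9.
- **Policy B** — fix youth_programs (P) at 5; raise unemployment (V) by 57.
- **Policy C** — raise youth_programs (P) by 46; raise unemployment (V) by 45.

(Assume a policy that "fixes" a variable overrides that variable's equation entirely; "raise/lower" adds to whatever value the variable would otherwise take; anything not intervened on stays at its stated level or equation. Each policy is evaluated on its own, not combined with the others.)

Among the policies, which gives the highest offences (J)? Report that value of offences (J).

Policy A (V + 9):
  P = 47
  V = 160 + 9 = 169
  J = 249 + 4·47 − 6·169 = -577
Policy B (P := 5, V + 57):
  P = 5
  V = 160 + 57 = 217
  J = 249 + 4·5 − 6·217 = -1033
Policy C (P + 46, V + 45):
  P = 47 + 46 = 93
  V = 160 + 45 = 205
  J = 249 + 4·93 − 6·205 = -609
Comparing — Policy A: J=-577, Policy B: J=-1033, Policy C: J=-609. Highest is -577 (Policy A).

-577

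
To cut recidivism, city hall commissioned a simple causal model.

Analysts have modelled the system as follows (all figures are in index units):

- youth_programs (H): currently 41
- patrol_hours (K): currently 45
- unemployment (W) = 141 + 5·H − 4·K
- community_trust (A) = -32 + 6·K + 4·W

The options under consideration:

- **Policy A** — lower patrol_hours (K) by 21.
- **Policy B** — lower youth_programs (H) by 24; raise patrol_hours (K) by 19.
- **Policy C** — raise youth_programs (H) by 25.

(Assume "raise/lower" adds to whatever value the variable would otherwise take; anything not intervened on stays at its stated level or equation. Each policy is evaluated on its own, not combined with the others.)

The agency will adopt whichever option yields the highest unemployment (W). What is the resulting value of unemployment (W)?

291

Policy A (K − 21):
  H = 41
  K = 45 − 21 = 24
  W = 141 + 5·41 − 4·24 = 250
Policy B (H − 24, K + 19):
  H = 41 − 24 = 17
  K = 45 + 19 = 64
  W = 141 + 5·17 − 4·64 = -30
Policy C (H + 25):
  H = 41 + 25 = 66
  K = 45
  W = 141 + 5·66 − 4·45 = 291
Comparing — Policy A: W=250, Policy B: W=-30, Policy C: W=291. Highest is 291 (Policy C).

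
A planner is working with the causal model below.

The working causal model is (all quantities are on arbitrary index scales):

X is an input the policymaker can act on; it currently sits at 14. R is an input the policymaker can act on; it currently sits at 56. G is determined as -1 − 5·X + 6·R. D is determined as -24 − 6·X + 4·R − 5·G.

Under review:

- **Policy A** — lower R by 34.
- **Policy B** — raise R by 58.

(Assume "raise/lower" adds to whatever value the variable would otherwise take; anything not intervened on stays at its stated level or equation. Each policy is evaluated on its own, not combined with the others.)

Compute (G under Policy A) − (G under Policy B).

Policy A (R − 34):
  X = 14
  R = 56 − 34 = 22
  G = -1 − 5·14 + 6·22 = 61
Policy B (R + 58):
  X = 14
  R = 56 + 58 = 114
  G = -1 − 5·14 + 6·114 = 613
G: 61 − 613 = -552

-552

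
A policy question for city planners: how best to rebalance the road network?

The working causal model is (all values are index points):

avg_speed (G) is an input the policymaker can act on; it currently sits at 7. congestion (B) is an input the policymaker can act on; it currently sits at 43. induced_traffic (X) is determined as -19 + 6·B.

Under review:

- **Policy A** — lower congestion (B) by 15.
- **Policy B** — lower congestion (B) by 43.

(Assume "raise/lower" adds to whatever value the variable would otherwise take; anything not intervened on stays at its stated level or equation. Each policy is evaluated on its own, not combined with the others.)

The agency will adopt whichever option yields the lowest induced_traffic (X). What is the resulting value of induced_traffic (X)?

-19

Policy A (B − 15):
  B = 43 − 15 = 28
  X = -19 + 6·28 = 149
Policy B (B − 43):
  B = 43 − 43 = 0
  X = -19 + 6·0 = -19
Comparing — Policy A: X=149, Policy B: X=-19. Lowest is -19 (Policy B).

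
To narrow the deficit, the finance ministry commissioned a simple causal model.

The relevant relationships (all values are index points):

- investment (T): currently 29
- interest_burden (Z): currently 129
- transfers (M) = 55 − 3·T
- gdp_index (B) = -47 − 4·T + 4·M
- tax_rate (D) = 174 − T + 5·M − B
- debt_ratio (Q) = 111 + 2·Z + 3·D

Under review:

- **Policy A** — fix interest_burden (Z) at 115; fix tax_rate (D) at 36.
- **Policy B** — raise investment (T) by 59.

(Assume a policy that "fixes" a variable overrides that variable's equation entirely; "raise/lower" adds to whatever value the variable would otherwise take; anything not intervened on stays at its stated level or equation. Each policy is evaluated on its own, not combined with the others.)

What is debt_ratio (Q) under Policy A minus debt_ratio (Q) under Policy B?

-748

Policy A (Z := 115, D := 36):
  T = 29
  Z = 115
  M = 55 − 3·29 = -32
  B = -47 − 4·29 + 4·(-32) = -291
  D = 36
  Q = 111 + 2·115 + 3·36 = 449
Policy B (T + 59):
  T = 29 + 59 = 88
  Z = 129
  M = 55 − 3·88 = -209
  B = -47 − 4·88 + 4·(-209) = -1235
  D = 174 − 88 + 5·(-209) − (-1235) = 276
  Q = 111 + 2·129 + 3·276 = 1197
Q: 449 − 1197 = -748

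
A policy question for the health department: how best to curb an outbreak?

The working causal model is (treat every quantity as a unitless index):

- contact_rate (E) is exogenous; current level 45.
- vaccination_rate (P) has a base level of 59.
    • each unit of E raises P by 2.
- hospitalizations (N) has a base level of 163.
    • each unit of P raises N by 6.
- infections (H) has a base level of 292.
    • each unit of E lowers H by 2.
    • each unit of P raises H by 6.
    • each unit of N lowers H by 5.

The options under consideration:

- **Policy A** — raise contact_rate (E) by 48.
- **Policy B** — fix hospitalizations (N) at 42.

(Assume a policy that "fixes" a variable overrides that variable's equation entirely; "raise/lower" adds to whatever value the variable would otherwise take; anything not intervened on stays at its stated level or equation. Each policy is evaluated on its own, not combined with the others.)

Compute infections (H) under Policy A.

Policy A (E + 48):
  E = 45 + 48 = 93
  P = 59 + 2·93 = 245
  N = 163 + 6·245 = 1633
  H = 292 − 2·93 + 6·245 − 5·1633 = -6589

-6589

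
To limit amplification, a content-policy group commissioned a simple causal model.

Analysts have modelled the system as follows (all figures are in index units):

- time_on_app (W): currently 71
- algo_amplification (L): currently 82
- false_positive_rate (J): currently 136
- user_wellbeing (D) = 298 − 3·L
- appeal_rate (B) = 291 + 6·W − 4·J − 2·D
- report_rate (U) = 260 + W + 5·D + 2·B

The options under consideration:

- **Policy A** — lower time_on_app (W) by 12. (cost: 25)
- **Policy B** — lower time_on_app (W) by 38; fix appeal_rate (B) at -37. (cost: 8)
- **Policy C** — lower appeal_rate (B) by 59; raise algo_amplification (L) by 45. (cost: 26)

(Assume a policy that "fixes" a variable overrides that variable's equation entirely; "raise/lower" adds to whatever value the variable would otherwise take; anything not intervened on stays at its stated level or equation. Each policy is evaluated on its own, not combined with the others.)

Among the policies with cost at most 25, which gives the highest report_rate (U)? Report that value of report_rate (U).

573

Policy A (W − 12):
  W = 71 − 12 = 59
  L = 82
  J = 136
  D = 298 − 3·82 = 52
  B = 291 + 6·59 − 4·136 − 2·52 = -3
  U = 260 + 59 + 5·52 + 2·(-3) = 573
Policy B (W − 38, B := -37):
  W = 71 − 38 = 33
  L = 82
  J = 136
  D = 298 − 3·82 = 52
  B = -37
  U = 260 + 33 + 5·52 + 2·(-37) = 479
Comparing — Policy A: U=573, Policy B: U=479. Highest is 573 (Policy A).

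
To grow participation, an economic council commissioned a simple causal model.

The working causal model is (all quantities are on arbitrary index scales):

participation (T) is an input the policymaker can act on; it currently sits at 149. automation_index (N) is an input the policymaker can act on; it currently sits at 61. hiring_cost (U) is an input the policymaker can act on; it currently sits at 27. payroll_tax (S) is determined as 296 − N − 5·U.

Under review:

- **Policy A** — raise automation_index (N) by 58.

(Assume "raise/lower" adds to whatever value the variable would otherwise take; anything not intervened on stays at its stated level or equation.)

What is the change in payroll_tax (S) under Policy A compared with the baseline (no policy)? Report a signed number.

-58

Baseline:
  N = 61
  U = 27
  S = 296 − 61 − 5·27 = 100
Policy A (N + 58):
  N = 61 + 58 = 119
  U = 27
  S = 296 − 119 − 5·27 = 42
Change in S: 42 − 100 = -58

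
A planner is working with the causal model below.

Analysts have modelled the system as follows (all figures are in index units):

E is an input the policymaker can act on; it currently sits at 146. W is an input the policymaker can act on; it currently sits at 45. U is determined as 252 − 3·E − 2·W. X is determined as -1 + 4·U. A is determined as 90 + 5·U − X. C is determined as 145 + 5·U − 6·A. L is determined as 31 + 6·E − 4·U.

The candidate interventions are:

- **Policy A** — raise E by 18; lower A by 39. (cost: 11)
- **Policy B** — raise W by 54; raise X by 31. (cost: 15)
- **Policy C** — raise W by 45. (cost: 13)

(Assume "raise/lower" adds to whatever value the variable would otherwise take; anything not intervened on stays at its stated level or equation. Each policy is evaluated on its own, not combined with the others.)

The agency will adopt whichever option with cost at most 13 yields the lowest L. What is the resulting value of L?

2335

Policy A (E + 18, A − 39):
  E = 146 + 18 = 164
  W = 45
  U = 252 − 3·164 − 2·45 = -330
  L = 31 + 6·164 − 4·(-330) = 2335
Policy C (W + 45):
  E = 146
  W = 45 + 45 = 90
  U = 252 − 3·146 − 2·90 = -366
  L = 31 + 6·146 − 4·(-366) = 2371
Comparing — Policy A: L=2335, Policy C: L=2371. Lowest is 2335 (Policy A).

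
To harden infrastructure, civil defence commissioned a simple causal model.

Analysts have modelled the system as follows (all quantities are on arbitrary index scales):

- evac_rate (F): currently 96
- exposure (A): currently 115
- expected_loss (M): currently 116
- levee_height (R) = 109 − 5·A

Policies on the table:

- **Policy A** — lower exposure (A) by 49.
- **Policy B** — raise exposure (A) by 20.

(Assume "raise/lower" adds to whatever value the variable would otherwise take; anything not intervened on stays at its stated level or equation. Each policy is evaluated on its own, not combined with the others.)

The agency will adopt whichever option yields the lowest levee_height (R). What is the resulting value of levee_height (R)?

-566

Policy A (A − 49):
  A = 115 − 49 = 66
  R = 109 − 5·66 = -221
Policy B (A + 20):
  A = 115 + 20 = 135
  R = 109 − 5·135 = -566
Comparing — Policy A: R=-221, Policy B: R=-566. Lowest is -566 (Policy B).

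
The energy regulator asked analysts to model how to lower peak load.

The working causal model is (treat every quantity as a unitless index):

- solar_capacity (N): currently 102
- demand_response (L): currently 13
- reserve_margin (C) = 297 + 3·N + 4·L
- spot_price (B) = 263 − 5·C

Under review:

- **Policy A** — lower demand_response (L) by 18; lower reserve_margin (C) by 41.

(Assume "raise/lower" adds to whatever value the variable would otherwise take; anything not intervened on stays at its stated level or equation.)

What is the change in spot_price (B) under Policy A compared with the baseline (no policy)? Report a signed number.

565

Baseline:
  N = 102
  L = 13
  C = 297 + 3·102 + 4·13 = 655
  B = 263 − 5·655 = -3012
Policy A (L − 18, C − 41):
  N = 102
  L = 13 − 18 = -5
  C = 297 + 3·102 + 4·(-5) (−41 from intervention) = 542
  B = 263 − 5·542 = -2447
Change in B: -2447 − (-3012) = 565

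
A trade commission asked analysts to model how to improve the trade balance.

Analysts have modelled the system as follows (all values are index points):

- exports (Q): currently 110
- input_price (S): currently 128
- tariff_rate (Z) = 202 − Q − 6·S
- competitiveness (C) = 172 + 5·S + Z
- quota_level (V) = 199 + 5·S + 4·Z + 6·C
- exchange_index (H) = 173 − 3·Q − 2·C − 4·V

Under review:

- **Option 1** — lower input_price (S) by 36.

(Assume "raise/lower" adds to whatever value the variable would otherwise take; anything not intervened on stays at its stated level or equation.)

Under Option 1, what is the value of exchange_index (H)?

95

Option 1 (S − 36):
  Q = 110
  S = 128 − 36 = 92
  Z = 202 − 110 − 6·92 = -460
  C = 172 + 5·92 + (-460) = 172
  V = 199 + 5·92 + 4·(-460) + 6·172 = -149
  H = 173 − 3·110 − 2·172 − 4·(-149) = 95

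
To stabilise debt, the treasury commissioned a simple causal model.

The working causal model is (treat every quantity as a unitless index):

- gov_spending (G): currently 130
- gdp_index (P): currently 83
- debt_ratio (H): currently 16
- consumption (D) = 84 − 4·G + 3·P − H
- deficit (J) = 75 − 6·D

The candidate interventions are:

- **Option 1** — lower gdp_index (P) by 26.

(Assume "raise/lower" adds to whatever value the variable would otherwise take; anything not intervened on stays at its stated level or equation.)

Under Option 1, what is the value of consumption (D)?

Option 1 (P − 26):
  G = 130
  P = 83 − 26 = 57
  H = 16
  D = 84 − 4·130 + 3·57 − 16 = -281

-281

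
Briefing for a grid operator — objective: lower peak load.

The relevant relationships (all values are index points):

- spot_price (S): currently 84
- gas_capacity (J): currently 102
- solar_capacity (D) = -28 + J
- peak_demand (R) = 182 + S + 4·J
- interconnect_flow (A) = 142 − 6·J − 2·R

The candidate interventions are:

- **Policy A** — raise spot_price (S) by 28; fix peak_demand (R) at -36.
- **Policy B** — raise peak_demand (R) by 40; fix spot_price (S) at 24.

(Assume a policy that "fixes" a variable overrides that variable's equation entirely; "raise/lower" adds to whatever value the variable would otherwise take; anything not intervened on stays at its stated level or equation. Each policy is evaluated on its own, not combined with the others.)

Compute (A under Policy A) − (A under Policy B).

1380

Policy A (S + 28, R := -36):
  S = 84 + 28 = 112
  J = 102
  R = -36
  A = 142 − 6·102 − 2·(-36) = -398
Policy B (R + 40, S := 24):
  S = 24
  J = 102
  R = 182 + 24 + 4·102 (+40 from intervention) = 654
  A = 142 − 6·102 − 2·654 = -1778
A: -398 − (-1778) = 1380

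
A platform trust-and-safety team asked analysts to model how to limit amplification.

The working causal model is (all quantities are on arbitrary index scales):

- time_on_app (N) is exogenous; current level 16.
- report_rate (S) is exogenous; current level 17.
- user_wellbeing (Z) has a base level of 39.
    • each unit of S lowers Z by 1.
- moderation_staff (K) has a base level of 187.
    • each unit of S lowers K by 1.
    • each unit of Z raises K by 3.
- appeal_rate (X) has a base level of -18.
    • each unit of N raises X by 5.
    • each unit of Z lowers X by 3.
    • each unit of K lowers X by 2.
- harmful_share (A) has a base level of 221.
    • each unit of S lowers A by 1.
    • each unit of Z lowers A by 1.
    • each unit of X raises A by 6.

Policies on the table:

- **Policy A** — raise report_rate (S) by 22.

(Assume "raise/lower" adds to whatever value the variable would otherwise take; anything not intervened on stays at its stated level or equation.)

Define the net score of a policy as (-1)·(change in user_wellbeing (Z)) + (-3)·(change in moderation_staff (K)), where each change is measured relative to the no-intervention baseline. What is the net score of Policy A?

Baseline:
  S = 17
  Z = 39 − 17 = 22
  K = 187 − 17 + 3·22 = 236
Policy A (S + 22):
  S = 17 + 22 = 39
  Z = 39 − 39 = 0
  K = 187 − 39 + 3·0 = 148
ΔZ = 0 − 22 = -22; ΔK = 148 − 236 = -88
Score = (-1)·(-22) + (-3)·(-88) = 286

286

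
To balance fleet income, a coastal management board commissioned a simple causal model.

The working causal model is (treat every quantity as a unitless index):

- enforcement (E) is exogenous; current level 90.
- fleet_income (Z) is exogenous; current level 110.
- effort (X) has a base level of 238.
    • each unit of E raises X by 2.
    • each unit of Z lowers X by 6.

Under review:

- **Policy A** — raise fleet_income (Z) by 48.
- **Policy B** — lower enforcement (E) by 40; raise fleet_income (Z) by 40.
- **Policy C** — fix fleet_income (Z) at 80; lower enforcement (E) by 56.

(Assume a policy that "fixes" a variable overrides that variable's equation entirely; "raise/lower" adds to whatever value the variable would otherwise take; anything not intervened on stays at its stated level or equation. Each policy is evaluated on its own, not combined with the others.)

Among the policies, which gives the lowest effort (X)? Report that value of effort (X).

Policy A (Z + 48):
  E = 90
  Z = 110 + 48 = 158
  X = 238 + 2·90 − 6·158 = -530
Policy B (E − 40, Z + 40):
  E = 90 − 40 = 50
  Z = 110 + 40 = 150
  X = 238 + 2·50 − 6·150 = -562
Policy C (Z := 80, E − 56):
  E = 90 − 56 = 34
  Z = 80
  X = 238 + 2·34 − 6·80 = -174
Comparing — Policy A: X=-530, Policy B: X=-562, Policy C: X=-174. Lowest is -562 (Policy B).

-562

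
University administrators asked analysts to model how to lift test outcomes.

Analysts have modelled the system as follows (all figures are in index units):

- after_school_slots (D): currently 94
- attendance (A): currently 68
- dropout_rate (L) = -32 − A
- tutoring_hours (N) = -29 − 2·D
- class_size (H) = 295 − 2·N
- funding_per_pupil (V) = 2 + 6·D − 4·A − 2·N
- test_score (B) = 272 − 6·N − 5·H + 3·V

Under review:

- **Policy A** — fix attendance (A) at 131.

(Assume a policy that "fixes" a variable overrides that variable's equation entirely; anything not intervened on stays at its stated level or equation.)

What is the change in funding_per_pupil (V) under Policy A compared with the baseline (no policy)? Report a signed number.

-252

Baseline:
  D = 94
  A = 68
  N = -29 − 2·94 = -217
  V = 2 + 6·94 − 4·68 − 2·(-217) = 728
Policy A (A := 131):
  D = 94
  A = 131
  N = -29 − 2·94 = -217
  V = 2 + 6·94 − 4·131 − 2·(-217) = 476
Change in V: 476 − 728 = -252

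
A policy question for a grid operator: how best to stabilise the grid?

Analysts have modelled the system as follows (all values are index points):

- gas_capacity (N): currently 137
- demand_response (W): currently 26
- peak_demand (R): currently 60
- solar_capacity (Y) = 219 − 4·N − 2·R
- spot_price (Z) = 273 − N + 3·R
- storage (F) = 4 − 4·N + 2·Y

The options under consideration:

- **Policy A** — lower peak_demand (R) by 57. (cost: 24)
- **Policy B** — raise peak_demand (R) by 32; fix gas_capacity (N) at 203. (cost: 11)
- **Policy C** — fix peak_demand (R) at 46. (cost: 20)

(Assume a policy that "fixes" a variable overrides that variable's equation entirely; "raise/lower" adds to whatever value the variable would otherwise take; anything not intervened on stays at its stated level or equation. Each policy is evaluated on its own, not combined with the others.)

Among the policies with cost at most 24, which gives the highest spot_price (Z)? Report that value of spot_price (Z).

346

Policy A (R − 57):
  N = 137
  R = 60 − 57 = 3
  Z = 273 − 137 + 3·3 = 145
Policy B (R + 32, N := 203):
  N = 203
  R = 60 + 32 = 92
  Z = 273 − 203 + 3·92 = 346
Policy C (R := 46):
  N = 137
  R = 46
  Z = 273 − 137 + 3·46 = 274
Comparing — Policy A: Z=145, Policy B: Z=346, Policy C: Z=274. Highest is 346 (Policy B).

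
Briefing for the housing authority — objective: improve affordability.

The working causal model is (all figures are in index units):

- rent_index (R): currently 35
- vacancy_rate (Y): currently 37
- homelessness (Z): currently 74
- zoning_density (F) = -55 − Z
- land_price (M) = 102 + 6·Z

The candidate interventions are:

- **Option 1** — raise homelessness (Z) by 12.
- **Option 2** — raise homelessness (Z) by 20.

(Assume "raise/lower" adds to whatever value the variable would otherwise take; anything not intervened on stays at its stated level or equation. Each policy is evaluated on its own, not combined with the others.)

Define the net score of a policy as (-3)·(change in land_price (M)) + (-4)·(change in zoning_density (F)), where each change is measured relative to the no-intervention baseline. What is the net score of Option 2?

Baseline:
  Z = 74
  F = -55 − 74 = -129
  M = 102 + 6·74 = 546
Option 2 (Z + 20):
  Z = 74 + 20 = 94
  F = -55 − 94 = -149
  M = 102 + 6·94 = 666
ΔM = 666 − 546 = 120; ΔF = -149 − (-129) = -20
Score = (-3)·120 + (-4)·(-20) = -280

-280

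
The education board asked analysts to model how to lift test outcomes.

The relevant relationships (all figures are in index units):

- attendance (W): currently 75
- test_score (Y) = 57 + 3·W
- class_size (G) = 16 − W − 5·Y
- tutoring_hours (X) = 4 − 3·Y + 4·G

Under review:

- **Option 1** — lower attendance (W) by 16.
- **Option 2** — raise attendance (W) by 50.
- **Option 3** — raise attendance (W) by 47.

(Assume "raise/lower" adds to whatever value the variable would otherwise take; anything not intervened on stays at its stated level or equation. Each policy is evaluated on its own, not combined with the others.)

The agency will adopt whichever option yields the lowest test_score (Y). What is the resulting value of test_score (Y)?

234

Option 1 (W − 16):
  W = 75 − 16 = 59
  Y = 57 + 3·59 = 234
Option 2 (W + 50):
  W = 75 + 50 = 125
  Y = 57 + 3·125 = 432
Option 3 (W + 47):
  W = 75 + 47 = 122
  Y = 57 + 3·122 = 423
Comparing — Option 1: Y=234, Option 2: Y=432, Option 3: Y=423. Lowest is 234 (Option 1).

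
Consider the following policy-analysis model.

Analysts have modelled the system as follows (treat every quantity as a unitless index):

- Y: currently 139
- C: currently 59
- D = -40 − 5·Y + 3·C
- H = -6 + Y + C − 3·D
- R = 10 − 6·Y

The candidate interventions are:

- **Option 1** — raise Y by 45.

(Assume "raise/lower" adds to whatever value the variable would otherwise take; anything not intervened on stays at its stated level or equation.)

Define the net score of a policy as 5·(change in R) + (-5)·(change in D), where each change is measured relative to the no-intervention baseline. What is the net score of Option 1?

-225

Baseline:
  Y = 139
  C = 59
  D = -40 − 5·139 + 3·59 = -558
  R = 10 − 6·139 = -824
Option 1 (Y + 45):
  Y = 139 + 45 = 184
  C = 59
  D = -40 − 5·184 + 3·59 = -783
  R = 10 − 6·184 = -1094
ΔR = -1094 − (-824) = -270; ΔD = -783 − (-558) = -225
Score = 5·(-270) + (-5)·(-225) = -225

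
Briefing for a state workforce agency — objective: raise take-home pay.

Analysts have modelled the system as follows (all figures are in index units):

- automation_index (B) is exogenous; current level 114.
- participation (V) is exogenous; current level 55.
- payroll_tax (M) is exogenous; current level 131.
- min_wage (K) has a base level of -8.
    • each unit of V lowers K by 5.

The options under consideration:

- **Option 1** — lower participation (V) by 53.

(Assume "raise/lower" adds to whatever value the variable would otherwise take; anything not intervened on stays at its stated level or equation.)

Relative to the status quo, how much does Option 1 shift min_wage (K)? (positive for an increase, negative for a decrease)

265

Baseline:
  V = 55
  K = -8 − 5·55 = -283
Option 1 (V − 53):
  V = 55 − 53 = 2
  K = -8 − 5·2 = -18
Change in K: -18 − (-283) = 265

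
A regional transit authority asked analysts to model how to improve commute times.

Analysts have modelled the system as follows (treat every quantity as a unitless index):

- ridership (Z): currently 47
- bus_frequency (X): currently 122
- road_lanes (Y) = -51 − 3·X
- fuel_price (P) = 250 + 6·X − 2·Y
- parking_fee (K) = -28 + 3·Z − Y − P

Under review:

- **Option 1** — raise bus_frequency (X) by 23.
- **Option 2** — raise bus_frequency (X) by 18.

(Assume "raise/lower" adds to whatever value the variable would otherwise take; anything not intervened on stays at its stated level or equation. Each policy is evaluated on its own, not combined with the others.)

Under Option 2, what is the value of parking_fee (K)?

Option 2 (X + 18):
  Z = 47
  X = 122 + 18 = 140
  Y = -51 − 3·140 = -471
  P = 250 + 6·140 − 2·(-471) = 2032
  K = -28 + 3·47 − (-471) − 2032 = -1448

-1448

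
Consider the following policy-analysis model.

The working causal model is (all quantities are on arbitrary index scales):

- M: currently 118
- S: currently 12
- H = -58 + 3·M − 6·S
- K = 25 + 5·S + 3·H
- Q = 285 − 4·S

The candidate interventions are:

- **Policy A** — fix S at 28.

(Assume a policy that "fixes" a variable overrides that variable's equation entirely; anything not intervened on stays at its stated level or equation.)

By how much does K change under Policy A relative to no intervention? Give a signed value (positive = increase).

-208

Baseline:
  M = 118
  S = 12
  H = -58 + 3·118 − 6·12 = 224
  K = 25 + 5·12 + 3·224 = 757
Policy A (S := 28):
  M = 118
  S = 28
  H = -58 + 3·118 − 6·28 = 128
  K = 25 + 5·28 + 3·128 = 549
Change in K: 549 − 757 = -208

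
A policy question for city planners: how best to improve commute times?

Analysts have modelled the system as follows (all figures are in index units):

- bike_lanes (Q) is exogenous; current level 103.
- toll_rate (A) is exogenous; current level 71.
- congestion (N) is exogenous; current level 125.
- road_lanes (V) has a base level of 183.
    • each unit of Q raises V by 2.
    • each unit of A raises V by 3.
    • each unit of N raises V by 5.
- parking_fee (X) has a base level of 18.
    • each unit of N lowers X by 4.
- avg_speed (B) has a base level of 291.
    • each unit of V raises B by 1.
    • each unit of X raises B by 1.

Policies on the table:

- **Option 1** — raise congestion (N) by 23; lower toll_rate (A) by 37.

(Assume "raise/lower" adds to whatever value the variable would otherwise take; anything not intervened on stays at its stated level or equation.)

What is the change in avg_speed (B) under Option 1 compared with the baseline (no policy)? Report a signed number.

Baseline:
  Q = 103
  A = 71
  N = 125
  V = 183 + 2·103 + 3·71 + 5·125 = 1227
  X = 18 − 4·125 = -482
  B = 291 + 1227 + (-482) = 1036
Option 1 (N + 23, A − 37):
  Q = 103
  A = 71 − 37 = 34
  N = 125 + 23 = 148
  V = 183 + 2·103 + 3·34 + 5·148 = 1231
  X = 18 − 4·148 = -574
  B = 291 + 1231 + (-574) = 948
Change in B: 948 − 1036 = -88

-88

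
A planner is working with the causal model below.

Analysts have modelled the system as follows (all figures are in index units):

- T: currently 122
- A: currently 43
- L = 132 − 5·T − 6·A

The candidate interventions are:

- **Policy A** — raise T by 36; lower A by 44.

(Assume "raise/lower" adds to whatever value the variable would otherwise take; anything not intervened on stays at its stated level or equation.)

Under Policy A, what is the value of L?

Policy A (T + 36, A − 44):
  T = 122 + 36 = 158
  A = 43 − 44 = -1
  L = 132 − 5·158 − 6·(-1) = -652

-652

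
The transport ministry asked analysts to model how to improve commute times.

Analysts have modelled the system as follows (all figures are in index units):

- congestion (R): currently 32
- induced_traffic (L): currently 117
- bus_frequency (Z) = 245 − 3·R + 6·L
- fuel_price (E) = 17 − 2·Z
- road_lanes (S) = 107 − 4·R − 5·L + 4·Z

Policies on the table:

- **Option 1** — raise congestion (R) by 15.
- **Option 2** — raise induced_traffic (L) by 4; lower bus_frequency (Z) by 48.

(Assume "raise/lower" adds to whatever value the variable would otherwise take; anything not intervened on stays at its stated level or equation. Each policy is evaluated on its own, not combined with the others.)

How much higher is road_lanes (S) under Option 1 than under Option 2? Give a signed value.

Option 1 (R + 15):
  R = 32 + 15 = 47
  L = 117
  Z = 245 − 3·47 + 6·117 = 806
  S = 107 − 4·47 − 5·117 + 4·806 = 2558
Option 2 (L + 4, Z − 48):
  R = 32
  L = 117 + 4 = 121
  Z = 245 − 3·32 + 6·121 (−48 from intervention) = 827
  S = 107 − 4·32 − 5·121 + 4·827 = 2682
S: 2558 − 2682 = -124

-124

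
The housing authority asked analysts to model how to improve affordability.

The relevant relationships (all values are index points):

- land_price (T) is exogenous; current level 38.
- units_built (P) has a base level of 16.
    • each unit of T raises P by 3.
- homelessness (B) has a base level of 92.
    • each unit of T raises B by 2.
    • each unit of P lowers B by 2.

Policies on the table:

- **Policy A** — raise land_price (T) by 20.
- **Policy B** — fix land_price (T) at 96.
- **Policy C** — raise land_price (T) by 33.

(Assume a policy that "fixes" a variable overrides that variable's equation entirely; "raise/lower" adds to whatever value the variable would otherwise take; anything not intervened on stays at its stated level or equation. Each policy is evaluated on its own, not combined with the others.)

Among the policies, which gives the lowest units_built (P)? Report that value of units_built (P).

190

Policy A (T + 20):
  T = 38 + 20 = 58
  P = 16 + 3·58 = 190
Policy B (T := 96):
  T = 96
  P = 16 + 3·96 = 304
Policy C (T + 33):
  T = 38 + 33 = 71
  P = 16 + 3·71 = 229
Comparing — Policy A: P=190, Policy B: P=304, Policy C: P=229. Lowest is 190 (Policy A).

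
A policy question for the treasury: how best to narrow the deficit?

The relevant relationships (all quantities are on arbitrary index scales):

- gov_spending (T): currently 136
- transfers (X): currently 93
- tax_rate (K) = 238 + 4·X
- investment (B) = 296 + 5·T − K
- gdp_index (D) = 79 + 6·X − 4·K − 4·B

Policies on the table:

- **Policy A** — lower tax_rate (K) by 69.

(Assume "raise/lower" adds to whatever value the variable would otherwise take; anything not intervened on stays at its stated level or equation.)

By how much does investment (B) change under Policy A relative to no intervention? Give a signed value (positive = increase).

69

Baseline:
  T = 136
  X = 93
  K = 238 + 4·93 = 610
  B = 296 + 5·136 − 610 = 366
Policy A (K − 69):
  T = 136
  X = 93
  K = 238 + 4·93 (−69 from intervention) = 541
  B = 296 + 5·136 − 541 = 435
Change in B: 435 − 366 = 69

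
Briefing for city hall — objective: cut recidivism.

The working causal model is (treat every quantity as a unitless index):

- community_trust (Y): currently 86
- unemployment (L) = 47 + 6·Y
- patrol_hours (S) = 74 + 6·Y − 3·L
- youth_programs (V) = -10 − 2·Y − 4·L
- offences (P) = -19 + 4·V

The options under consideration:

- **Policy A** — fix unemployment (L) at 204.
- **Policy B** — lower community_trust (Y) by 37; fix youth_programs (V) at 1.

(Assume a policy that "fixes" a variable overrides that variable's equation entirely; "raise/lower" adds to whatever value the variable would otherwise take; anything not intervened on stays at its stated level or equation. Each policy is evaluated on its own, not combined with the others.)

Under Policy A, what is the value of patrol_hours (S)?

Policy A (L := 204):
  Y = 86
  L = 204
  S = 74 + 6·86 − 3·204 = -22

-22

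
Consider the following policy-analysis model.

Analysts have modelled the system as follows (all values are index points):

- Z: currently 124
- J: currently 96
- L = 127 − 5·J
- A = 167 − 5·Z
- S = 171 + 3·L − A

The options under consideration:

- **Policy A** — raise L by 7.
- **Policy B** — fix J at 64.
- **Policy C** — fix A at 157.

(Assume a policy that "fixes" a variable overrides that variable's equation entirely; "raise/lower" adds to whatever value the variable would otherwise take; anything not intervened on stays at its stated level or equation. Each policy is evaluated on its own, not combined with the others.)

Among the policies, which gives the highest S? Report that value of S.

Policy A (L + 7):
  Z = 124
  J = 96
  L = 127 − 5·96 (+7 from intervention) = -346
  A = 167 − 5·124 = -453
  S = 171 + 3·(-346) − (-453) = -414
Policy B (J := 64):
  Z = 124
  J = 64
  L = 127 − 5·64 = -193
  A = 167 − 5·124 = -453
  S = 171 + 3·(-193) − (-453) = 45
Policy C (A := 157):
  Z = 124
  J = 96
  L = 127 − 5·96 = -353
  A = 157
  S = 171 + 3·(-353) − 157 = -1045
Comparing — Policy A: S=-414, Policy B: S=45, Policy C: S=-1045. Highest is 45 (Policy B).

45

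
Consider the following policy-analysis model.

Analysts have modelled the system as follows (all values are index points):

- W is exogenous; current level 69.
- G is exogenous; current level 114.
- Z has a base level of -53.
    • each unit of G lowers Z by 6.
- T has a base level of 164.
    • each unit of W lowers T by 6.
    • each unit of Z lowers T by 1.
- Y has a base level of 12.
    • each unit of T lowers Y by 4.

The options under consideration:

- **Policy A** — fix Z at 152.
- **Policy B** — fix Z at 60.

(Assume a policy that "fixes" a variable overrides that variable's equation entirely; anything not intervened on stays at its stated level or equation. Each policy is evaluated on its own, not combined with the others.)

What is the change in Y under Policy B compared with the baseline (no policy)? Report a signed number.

3188

Baseline:
  W = 69
  G = 114
  Z = -53 − 6·114 = -737
  T = 164 − 6·69 − (-737) = 487
  Y = 12 − 4·487 = -1936
Policy B (Z := 60):
  W = 69
  G = 114
  Z = 60
  T = 164 − 6·69 − 60 = -310
  Y = 12 − 4·(-310) = 1252
Change in Y: 1252 − (-1936) = 3188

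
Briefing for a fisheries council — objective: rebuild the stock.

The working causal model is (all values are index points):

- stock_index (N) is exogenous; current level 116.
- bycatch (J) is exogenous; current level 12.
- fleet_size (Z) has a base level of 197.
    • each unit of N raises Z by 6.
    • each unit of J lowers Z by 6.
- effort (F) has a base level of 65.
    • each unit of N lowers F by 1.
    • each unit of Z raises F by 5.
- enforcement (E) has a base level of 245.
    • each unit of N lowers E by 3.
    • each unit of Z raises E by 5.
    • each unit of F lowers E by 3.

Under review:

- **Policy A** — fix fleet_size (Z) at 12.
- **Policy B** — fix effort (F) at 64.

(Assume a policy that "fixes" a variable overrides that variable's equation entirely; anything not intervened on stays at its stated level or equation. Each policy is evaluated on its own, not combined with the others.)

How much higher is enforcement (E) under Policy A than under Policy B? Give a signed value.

Policy A (Z := 12):
  N = 116
  J = 12
  Z = 12
  F = 65 − 116 + 5·12 = 9
  E = 245 − 3·116 + 5·12 − 3·9 = -70
Policy B (F := 64):
  N = 116
  J = 12
  Z = 197 + 6·116 − 6·12 = 821
  F = 64
  E = 245 − 3·116 + 5·821 − 3·64 = 3810
E: -70 − 3810 = -3880

-3880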